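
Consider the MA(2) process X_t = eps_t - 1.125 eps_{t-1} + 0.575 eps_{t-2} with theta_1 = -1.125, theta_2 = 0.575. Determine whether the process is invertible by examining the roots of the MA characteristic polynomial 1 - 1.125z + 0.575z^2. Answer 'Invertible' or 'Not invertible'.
\text{Invertible}

The MA(q) characteristic polynomial is P(z) = 1 - 1.125z + 0.575z^2.
Invertibility requires all roots to lie outside the unit circle, i.e. |z| > 1 for every root.
Set 1 + (-1.125) z + (0.575) z^2 = 0, i.e. a z^2 + b z + c = 0 with a = 0.575, b = -1.125, c = 1.
Discriminant D = b^2 - 4ac = (-1.125)^2 - 4*(0.575)*1 = 1.265625 - (2.3) = -1.034375.
D < 0, so the roots are the complex-conjugate pair z = (-b +/- i sqrt(-D)) / (2a) = 0.9783 +/- 0.8844i.
For a conjugate pair |z|^2 = z * conj(z) = (product of roots) = c/a = 1/(0.575) = 1.73913, so |z| = sqrt(1.73913) = 1.3188 for both roots.
Moduli of all roots: 1.3188, 1.3188.
All moduli strictly greater than 1? Yes.
Verdict: Invertible.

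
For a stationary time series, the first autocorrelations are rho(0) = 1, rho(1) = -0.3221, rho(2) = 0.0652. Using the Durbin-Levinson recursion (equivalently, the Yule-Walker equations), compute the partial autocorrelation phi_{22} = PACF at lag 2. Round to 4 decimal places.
\phi_{22} = -0.0430

The PACF at lag k is phi_{kk}, the last component of the solution
to the Yule-Walker system G_k phi = r_k where
  (G_k)_{ij} = rho(|i - j|), (r_k)_i = rho(i), i,j = 1..k.
Equivalently, Durbin-Levinson gives phi_{kk} iteratively:
  phi_{11} = rho(1)
  phi_{kk} = [rho(k) - sum_{j=1..k-1} phi_{k-1,j} rho(k-j)]
            / [1 - sum_{j=1..k-1} phi_{k-1,j} rho(j)],
  phi_{k,j} = phi_{k-1,j} - phi_{kk} phi_{k-1,k-j},  j = 1..k-1.
Step k = 1:
  phi_11 = rho(1) = -0.3221.
Step k = 2:
  phi_22 = [rho(2) - phi_11 rho(1)] / [1 - phi_11 rho(1)] = [0.0652 - (-0.3221)(-0.3221)] / [1 - (-0.3221)(-0.3221)]
         = -0.03854841 / 0.89625159 = -0.043.
Therefore phi_{22} = -0.0430.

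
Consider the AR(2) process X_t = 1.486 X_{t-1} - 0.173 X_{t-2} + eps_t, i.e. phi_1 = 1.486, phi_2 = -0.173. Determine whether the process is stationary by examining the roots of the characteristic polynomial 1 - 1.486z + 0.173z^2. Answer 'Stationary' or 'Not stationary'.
\text{Not stationary}

The AR(p) characteristic polynomial is P(z) = 1 - 1.486z + 0.173z^2.
Stationarity requires all roots to lie outside the unit circle, i.e. |z| > 1 for every root.
Set 1 + (-1.486) z + (0.173) z^2 = 0, i.e. a z^2 + b z + c = 0 with a = 0.173, b = -1.486, c = 1.
Discriminant D = b^2 - 4ac = (-1.486)^2 - 4*(0.173)*1 = 2.208196 - (0.692) = 1.516196.
D >= 0, so the roots are real: z = (-b +/- sqrt(D)) / (2a) = (1.486 +/- 1.231339) / (0.346).
  z_1 = (1.486 + 1.231339) / (0.346) = 7.8536,   |z_1| = 7.8536.
  z_2 = (1.486 - 1.231339) / (0.346) = 0.736,   |z_2| = 0.736.
Moduli of all roots: 7.8536, 0.7360.
All moduli strictly greater than 1? No.
Verdict: Not stationary.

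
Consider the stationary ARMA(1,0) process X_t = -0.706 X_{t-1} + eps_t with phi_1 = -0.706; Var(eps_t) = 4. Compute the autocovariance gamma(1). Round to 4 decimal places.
\gamma(1) = -5.6304

Multiply the model equation by X_{t-k} and take expectations. With theta_0 = psi_0 = 1 and psi_j the MA(infinity) weights, this gives
  gamma(k) - sum_i phi_i gamma(k-i) = c_k,
  c_k = sigma^2 * sum_{j=k..q} theta_j psi_{j-k}   (c_k = 0 for k > q),
using gamma(-m) = gamma(m).
Pure AR (q = 0): c_0 = sigma^2 = 4, c_k = 0 for k >= 1.
Equations for k = 0 and k = 1 (AR order 1):
  gamma(0) = phi_1 gamma(1) + c_0
  gamma(1) = phi_1 gamma(0) + c_1
Substituting the second into the first: gamma(0) (1 - phi_1^2) = c_0 + phi_1 c_1, so
  gamma(0) = c_0 / (1 - phi_1^2) = 4 / (1 - (-0.706)^2) = 4 / 0.501564 = 7.975054.
  gamma(1) = phi_1 gamma(0) = (-0.706)(7.975054) = -5.630388.
Therefore gamma(1) = -5.6304 (to 4 decimal places).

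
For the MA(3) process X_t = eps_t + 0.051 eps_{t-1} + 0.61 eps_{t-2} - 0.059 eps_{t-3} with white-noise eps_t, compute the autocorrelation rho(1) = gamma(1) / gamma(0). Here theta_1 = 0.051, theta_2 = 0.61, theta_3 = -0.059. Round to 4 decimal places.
\rho(1) = 0.0335

For an MA(q) process with theta_0 = 1, the autocovariance is
  gamma(k) = sigma^2 * sum_{i=0..q-k} theta_i * theta_{i+k},
and rho(k) = gamma(k) / gamma(0). Sigma^2 cancels.
  numerator   = (1)*(0.051) + (0.051)*(0.61) + (0.61)*(-0.059) = 0.04612.
  denominator = (1)^2 + (0.051)^2 + (0.61)^2 + (-0.059)^2 = 1.378182.
  rho(1) = 0.04612 / 1.378182 = 0.0335.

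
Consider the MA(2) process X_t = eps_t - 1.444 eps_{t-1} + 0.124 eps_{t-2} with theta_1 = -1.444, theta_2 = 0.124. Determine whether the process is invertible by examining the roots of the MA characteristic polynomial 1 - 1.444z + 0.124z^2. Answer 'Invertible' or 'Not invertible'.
\text{Not invertible}

The MA(q) characteristic polynomial is P(z) = 1 - 1.444z + 0.124z^2.
Invertibility requires all roots to lie outside the unit circle, i.e. |z| > 1 for every root.
Set 1 + (-1.444) z + (0.124) z^2 = 0, i.e. a z^2 + b z + c = 0 with a = 0.124, b = -1.444, c = 1.
Discriminant D = b^2 - 4ac = (-1.444)^2 - 4*(0.124)*1 = 2.085136 - (0.496) = 1.589136.
D >= 0, so the roots are real: z = (-b +/- sqrt(D)) / (2a) = (1.444 +/- 1.260609) / (0.248).
  z_1 = (1.444 + 1.260609) / (0.248) = 10.9057,   |z_1| = 10.9057.
  z_2 = (1.444 - 1.260609) / (0.248) = 0.7395,   |z_2| = 0.7395.
Moduli of all roots: 10.9057, 0.7395.
All moduli strictly greater than 1? No.
Verdict: Not invertible.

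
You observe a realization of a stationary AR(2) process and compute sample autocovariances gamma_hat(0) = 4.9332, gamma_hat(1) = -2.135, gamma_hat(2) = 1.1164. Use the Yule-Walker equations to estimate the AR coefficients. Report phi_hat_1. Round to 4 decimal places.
\hat\phi_{1} = -0.4120

The Yule-Walker equations for an AR(p) process read, in matrix form,
  Gamma_p phi = r_p,   with   (Gamma_p)_{ij} = gamma(|i - j|),
                       (r_p)_i = gamma(i),   i,j = 1..p.
Substitute the sample gammas (Toeplitz matrix and right-hand side of size 2):
  Gamma_p = [[4.9332, -2.135], [-2.135, 4.9332]]
  r_p     = [-2.135, 1.1164]
Written out:
  4.9332 phi_1 - 2.135 phi_2 = -2.135
  -2.135 phi_1 + 4.9332 phi_2 = 1.1164
Solve by Cramer's rule:
  det = gamma(0)^2 - gamma(1)^2 = (4.9332)^2 - (-2.135)^2 = 24.33646224 - 4.558225 = 19.77823724
  phi_hat_1 = [gamma(1) gamma(0) - gamma(1) gamma(2)] / det = [(-2.135)(4.9332) - (-2.135)(1.1164)] / 19.77823724 = -8.148868 / 19.77823724 = -0.412
  phi_hat_2 = [gamma(0) gamma(2) - gamma(1)^2] / det = [(4.9332)(1.1164) - (-2.135)^2] / 19.77823724 = 0.94919948 / 19.77823724 = 0.048
So phi_hat = [-0.4120, 0.0480].
Therefore phi_hat_1 = -0.4120.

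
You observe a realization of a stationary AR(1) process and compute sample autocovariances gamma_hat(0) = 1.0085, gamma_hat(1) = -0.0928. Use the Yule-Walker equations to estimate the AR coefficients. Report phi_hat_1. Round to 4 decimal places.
\hat\phi_{1} = -0.0920

The Yule-Walker equations for an AR(p) process read, in matrix form,
  Gamma_p phi = r_p,   with   (Gamma_p)_{ij} = gamma(|i - j|),
                       (r_p)_i = gamma(i),   i,j = 1..p.
Substitute the sample gammas (Toeplitz matrix and right-hand side of size 1):
  Gamma_p = [[1.0085]]
  r_p     = [-0.0928]
With p = 1 this is the single equation gamma(0) phi_1 = gamma(1):
  phi_hat_1 = gamma(1) / gamma(0) = -0.0928 / 1.0085 = -0.0920.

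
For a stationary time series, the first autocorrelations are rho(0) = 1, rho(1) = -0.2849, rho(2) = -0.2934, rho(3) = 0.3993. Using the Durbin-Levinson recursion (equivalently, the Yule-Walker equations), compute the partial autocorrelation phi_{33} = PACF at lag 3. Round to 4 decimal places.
\phi_{33} = 0.2160

The PACF at lag k is phi_{kk}, the last component of the solution
to the Yule-Walker system G_k phi = r_k where
  (G_k)_{ij} = rho(|i - j|), (r_k)_i = rho(i), i,j = 1..k.
Equivalently, Durbin-Levinson gives phi_{kk} iteratively:
  phi_{11} = rho(1)
  phi_{kk} = [rho(k) - sum_{j=1..k-1} phi_{k-1,j} rho(k-j)]
            / [1 - sum_{j=1..k-1} phi_{k-1,j} rho(j)],
  phi_{k,j} = phi_{k-1,j} - phi_{kk} phi_{k-1,k-j},  j = 1..k-1.
Step k = 1:
  phi_11 = rho(1) = -0.2849.
Step k = 2:
  phi_22 = [rho(2) - phi_11 rho(1)] / [1 - phi_11 rho(1)] = [-0.2934 - (-0.2849)(-0.2849)] / [1 - (-0.2849)(-0.2849)]
         = -0.37456801 / 0.91883199 = -0.407657.
  Update: phi_21 = phi_11 - phi_22 phi_11 = -0.2849 - (-0.407657)(-0.2849) = -0.401041.
Step k = 3:
  phi_33 = [rho(3) - phi_21 rho(2) - phi_22 rho(1)] / [1 - phi_21 rho(1) - phi_22 rho(2)]
    numerator   = 0.3993 - (-0.401041)(-0.2934) - (-0.407657)(-0.2849) = 0.16549306
    denominator = 1 - (-0.401041)(-0.2849) - (-0.407657)(-0.2934) = 0.76613683
  phi_33 = 0.16549306 / 0.76613683 = 0.216.
Therefore phi_{33} = 0.2160.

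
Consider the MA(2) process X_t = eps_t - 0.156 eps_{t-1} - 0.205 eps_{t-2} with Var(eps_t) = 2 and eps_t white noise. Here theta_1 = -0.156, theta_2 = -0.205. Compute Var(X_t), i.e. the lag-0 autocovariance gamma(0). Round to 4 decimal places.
\gamma(0) = 2.1327

For an MA(q) process X_t = eps_t + sum_i theta_i eps_{t-i} with
Var(eps_t) = sigma^2, the variance is
  gamma(0) = sigma^2 * (1 + sum_i theta_i^2).
  sum_i theta_i^2 = (-0.156)^2 + (-0.205)^2 = 0.024336 + 0.042025 = 0.066361.
  gamma(0) = 2 * (1 + 0.066361) = 2 * 1.066361 = 2.132722, which rounds to 2.1327.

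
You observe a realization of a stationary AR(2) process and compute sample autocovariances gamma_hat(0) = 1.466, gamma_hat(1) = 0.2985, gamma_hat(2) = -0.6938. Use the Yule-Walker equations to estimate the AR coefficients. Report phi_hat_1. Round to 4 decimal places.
\hat\phi_{1} = 0.3130

The Yule-Walker equations for an AR(p) process read, in matrix form,
  Gamma_p phi = r_p,   with   (Gamma_p)_{ij} = gamma(|i - j|),
                       (r_p)_i = gamma(i),   i,j = 1..p.
Substitute the sample gammas (Toeplitz matrix and right-hand side of size 2):
  Gamma_p = [[1.466, 0.2985], [0.2985, 1.466]]
  r_p     = [0.2985, -0.6938]
Written out:
  1.466 phi_1 + 0.2985 phi_2 = 0.2985
  0.2985 phi_1 + 1.466 phi_2 = -0.6938
Solve by Cramer's rule:
  det = gamma(0)^2 - gamma(1)^2 = (1.466)^2 - (0.2985)^2 = 2.149156 - 0.08910225 = 2.06005375
  phi_hat_1 = [gamma(1) gamma(0) - gamma(1) gamma(2)] / det = [(0.2985)(1.466) - (0.2985)(-0.6938)] / 2.06005375 = 0.6447003 / 2.06005375 = 0.313
  phi_hat_2 = [gamma(0) gamma(2) - gamma(1)^2] / det = [(1.466)(-0.6938) - (0.2985)^2] / 2.06005375 = -1.10621305 / 2.06005375 = -0.537
So phi_hat = [0.3130, -0.5370].
Therefore phi_hat_1 = 0.3130.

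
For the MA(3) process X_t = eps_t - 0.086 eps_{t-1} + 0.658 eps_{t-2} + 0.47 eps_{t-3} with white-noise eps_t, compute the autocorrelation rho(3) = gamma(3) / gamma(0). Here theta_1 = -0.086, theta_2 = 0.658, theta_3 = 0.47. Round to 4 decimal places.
\rho(3) = 0.2829

For an MA(q) process with theta_0 = 1, the autocovariance is
  gamma(k) = sigma^2 * sum_{i=0..q-k} theta_i * theta_{i+k},
and rho(k) = gamma(k) / gamma(0). Sigma^2 cancels.
  numerator   = (1)*(0.47) = 0.47.
  denominator = (1)^2 + (-0.086)^2 + (0.658)^2 + (0.47)^2 = 1.66126.
  rho(3) = 0.47 / 1.66126 = 0.2829.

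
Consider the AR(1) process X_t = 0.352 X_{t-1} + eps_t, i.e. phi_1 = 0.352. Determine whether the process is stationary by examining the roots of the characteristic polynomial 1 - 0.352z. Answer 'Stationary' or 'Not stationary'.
\text{Stationary}

The AR(p) characteristic polynomial is P(z) = 1 - 0.352z.
Stationarity requires all roots to lie outside the unit circle, i.e. |z| > 1 for every root.
This is linear in z: 1 + (-0.352) z = 0  =>  z = -1/(-0.352) = 2.840909,  |z| = 2.840909.
Moduli of all roots: 2.8409.
All moduli strictly greater than 1? Yes.
Verdict: Stationary.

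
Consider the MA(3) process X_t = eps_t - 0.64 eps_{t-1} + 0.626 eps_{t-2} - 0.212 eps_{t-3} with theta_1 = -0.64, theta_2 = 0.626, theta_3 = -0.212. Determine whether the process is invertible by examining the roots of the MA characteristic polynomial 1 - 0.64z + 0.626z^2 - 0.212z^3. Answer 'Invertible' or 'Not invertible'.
\text{Invertible}

The MA(q) characteristic polynomial is P(z) = 1 - 0.64z + 0.626z^2 - 0.212z^3.
Invertibility requires all roots to lie outside the unit circle, i.e. |z| > 1 for every root.
Degree 3: look for a simple real root z0 first, then factor out (1 - z/z0) and solve the remaining quadratic.
Testing z0 = 2.5: P(2.5) = 1 + (-0.64)(2.5) + (0.626)(2.5)^2 + (-0.212)(2.5)^3
  = 1 + (-1.6) + (3.9125) + (-3.3125) = 0.  So z_0 = 2.5 is a root, |z_0| = 2.5.
Divide out the factor (1 - 0.4 z) = (1 - z/z0) (since 1/z0 = 0.4):
  P(z) = (1 - 0.4 z)(1 + (-0.24) z + (0.53) z^2)
  [check: z-coef -0.24 - (0.4) = -0.64; z^2-coef 0.53 - (0.4)(-0.24) = 0.626; z^3-coef -(0.4)(0.53) = -0.212.]
Remaining roots from the quadratic factor 1 + (-0.24) z + (0.53) z^2:
  Set 1 + (-0.24) z + (0.53) z^2 = 0, i.e. a z^2 + b z + c = 0 with a = 0.53, b = -0.24, c = 1.
  Discriminant D = b^2 - 4ac = (-0.24)^2 - 4*(0.53)*1 = 0.0576 - (2.12) = -2.0624.
  D < 0, so the roots are the complex-conjugate pair z = (-b +/- i sqrt(-D)) / (2a) = 0.2264 +/- 1.3548i.
  For a conjugate pair |z|^2 = z * conj(z) = (product of roots) = c/a = 1/(0.53) = 1.886792, so |z| = sqrt(1.886792) = 1.3736 for both roots.
Moduli of all roots: 2.5000, 1.3736, 1.3736.
All moduli strictly greater than 1? Yes.
Verdict: Invertible.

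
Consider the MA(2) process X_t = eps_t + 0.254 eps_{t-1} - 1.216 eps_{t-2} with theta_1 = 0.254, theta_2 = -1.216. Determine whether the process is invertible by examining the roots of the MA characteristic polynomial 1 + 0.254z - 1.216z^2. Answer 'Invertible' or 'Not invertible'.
\text{Not invertible}

The MA(q) characteristic polynomial is P(z) = 1 + 0.254z - 1.216z^2.
Invertibility requires all roots to lie outside the unit circle, i.e. |z| > 1 for every root.
Set 1 + (0.254) z + (-1.216) z^2 = 0, i.e. a z^2 + b z + c = 0 with a = -1.216, b = 0.254, c = 1.
Discriminant D = b^2 - 4ac = (0.254)^2 - 4*(-1.216)*1 = 0.064516 - (-4.864) = 4.928516.
D >= 0, so the roots are real: z = (-b +/- sqrt(D)) / (2a) = (-0.254 +/- 2.220026) / (-2.432).
  z_1 = (-0.254 + 2.220026) / (-2.432) = -0.8084,   |z_1| = 0.8084.
  z_2 = (-0.254 - 2.220026) / (-2.432) = 1.0173,   |z_2| = 1.0173.
Moduli of all roots: 0.8084, 1.0173.
All moduli strictly greater than 1? No.
Verdict: Not invertible.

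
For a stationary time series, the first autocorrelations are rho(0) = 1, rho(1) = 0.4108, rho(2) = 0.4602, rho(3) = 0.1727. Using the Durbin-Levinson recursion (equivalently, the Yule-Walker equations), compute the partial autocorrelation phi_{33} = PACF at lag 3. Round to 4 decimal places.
\phi_{33} = -0.1291

The PACF at lag k is phi_{kk}, the last component of the solution
to the Yule-Walker system G_k phi = r_k where
  (G_k)_{ij} = rho(|i - j|), (r_k)_i = rho(i), i,j = 1..k.
Equivalently, Durbin-Levinson gives phi_{kk} iteratively:
  phi_{11} = rho(1)
  phi_{kk} = [rho(k) - sum_{j=1..k-1} phi_{k-1,j} rho(k-j)]
            / [1 - sum_{j=1..k-1} phi_{k-1,j} rho(j)],
  phi_{k,j} = phi_{k-1,j} - phi_{kk} phi_{k-1,k-j},  j = 1..k-1.
Step k = 1:
  phi_11 = rho(1) = 0.4108.
Step k = 2:
  phi_22 = [rho(2) - phi_11 rho(1)] / [1 - phi_11 rho(1)] = [0.4602 - (0.4108)(0.4108)] / [1 - (0.4108)(0.4108)]
         = 0.29144336 / 0.83124336 = 0.350611.
  Update: phi_21 = phi_11 - phi_22 phi_11 = 0.4108 - (0.350611)(0.4108) = 0.266769.
Step k = 3:
  phi_33 = [rho(3) - phi_21 rho(2) - phi_22 rho(1)] / [1 - phi_21 rho(1) - phi_22 rho(2)]
    numerator   = 0.1727 - (0.266769)(0.4602) - (0.350611)(0.4108) = -0.09409817
    denominator = 1 - (0.266769)(0.4108) - (0.350611)(0.4602) = 0.72906001
  phi_33 = -0.09409817 / 0.72906001 = -0.1291.
Therefore phi_{33} = -0.1291.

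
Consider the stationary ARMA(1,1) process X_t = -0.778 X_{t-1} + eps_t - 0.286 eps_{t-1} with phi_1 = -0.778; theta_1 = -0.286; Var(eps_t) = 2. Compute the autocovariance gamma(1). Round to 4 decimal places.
\gamma(1) = -6.5908

Multiply the model equation by X_{t-k} and take expectations. With theta_0 = psi_0 = 1 and psi_j the MA(infinity) weights, this gives
  gamma(k) - sum_i phi_i gamma(k-i) = c_k,
  c_k = sigma^2 * sum_{j=k..q} theta_j psi_{j-k}   (c_k = 0 for k > q),
using gamma(-m) = gamma(m).
psi-weights needed (psi_j = theta_j + sum_i phi_i psi_{j-i}):
  psi_1 = theta_1 + phi_1 = -0.286 + (-0.778) = -1.064
Right-hand sides:
  c_0 = sigma^2 (1 + theta_1 psi_1) = 2 * (1 + (-0.286)(-1.064)) = 2 * 1.304304 = 2.608608
  c_1 = sigma^2 theta_1 = 2 * (-0.286) = -0.572
  c_2 = 0
Equations for k = 0 and k = 1 (AR order 1):
  gamma(0) = phi_1 gamma(1) + c_0
  gamma(1) = phi_1 gamma(0) + c_1
Substituting the second into the first: gamma(0) (1 - phi_1^2) = c_0 + phi_1 c_1, so
  gamma(0) = (c_0 + phi_1 c_1) / (1 - phi_1^2) = (2.608608 + (-0.778)(-0.572)) / (1 - (-0.778)^2) = 3.053624 / 0.394716 = 7.736256.
  gamma(1) = phi_1 gamma(0) + c_1 = (-0.778)(7.736256) + (-0.572) = -6.590807.
Therefore gamma(1) = -6.5908 (to 4 decimal places).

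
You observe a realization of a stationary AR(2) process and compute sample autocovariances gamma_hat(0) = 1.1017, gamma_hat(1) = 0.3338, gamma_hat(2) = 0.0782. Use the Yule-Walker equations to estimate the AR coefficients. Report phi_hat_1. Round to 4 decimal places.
\hat\phi_{1} = 0.3099

The Yule-Walker equations for an AR(p) process read, in matrix form,
  Gamma_p phi = r_p,   with   (Gamma_p)_{ij} = gamma(|i - j|),
                       (r_p)_i = gamma(i),   i,j = 1..p.
Substitute the sample gammas (Toeplitz matrix and right-hand side of size 2):
  Gamma_p = [[1.1017, 0.3338], [0.3338, 1.1017]]
  r_p     = [0.3338, 0.0782]
Written out:
  1.1017 phi_1 + 0.3338 phi_2 = 0.3338
  0.3338 phi_1 + 1.1017 phi_2 = 0.0782
Solve by Cramer's rule:
  det = gamma(0)^2 - gamma(1)^2 = (1.1017)^2 - (0.3338)^2 = 1.21374289 - 0.11142244 = 1.10232045
  phi_hat_1 = [gamma(1) gamma(0) - gamma(1) gamma(2)] / det = [(0.3338)(1.1017) - (0.3338)(0.0782)] / 1.10232045 = 0.3416443 / 1.10232045 = 0.3099
  phi_hat_2 = [gamma(0) gamma(2) - gamma(1)^2] / det = [(1.1017)(0.0782) - (0.3338)^2] / 1.10232045 = -0.0252695 / 1.10232045 = -0.0229
So phi_hat = [0.3099, -0.0229].
Therefore phi_hat_1 = 0.3099.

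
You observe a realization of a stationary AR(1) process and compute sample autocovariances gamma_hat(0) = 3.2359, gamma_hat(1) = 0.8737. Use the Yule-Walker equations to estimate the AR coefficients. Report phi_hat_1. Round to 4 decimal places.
\hat\phi_{1} = 0.2700

The Yule-Walker equations for an AR(p) process read, in matrix form,
  Gamma_p phi = r_p,   with   (Gamma_p)_{ij} = gamma(|i - j|),
                       (r_p)_i = gamma(i),   i,j = 1..p.
Substitute the sample gammas (Toeplitz matrix and right-hand side of size 1):
  Gamma_p = [[3.2359]]
  r_p     = [0.8737]
With p = 1 this is the single equation gamma(0) phi_1 = gamma(1):
  phi_hat_1 = gamma(1) / gamma(0) = 0.8737 / 3.2359 = 0.2700.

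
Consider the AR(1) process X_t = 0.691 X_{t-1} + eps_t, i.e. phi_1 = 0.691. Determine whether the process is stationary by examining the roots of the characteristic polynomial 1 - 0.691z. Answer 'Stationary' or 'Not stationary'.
\text{Stationary}

The AR(p) characteristic polynomial is P(z) = 1 - 0.691z.
Stationarity requires all roots to lie outside the unit circle, i.e. |z| > 1 for every root.
This is linear in z: 1 + (-0.691) z = 0  =>  z = -1/(-0.691) = 1.447178,  |z| = 1.447178.
Moduli of all roots: 1.4472.
All moduli strictly greater than 1? Yes.
Verdict: Stationary.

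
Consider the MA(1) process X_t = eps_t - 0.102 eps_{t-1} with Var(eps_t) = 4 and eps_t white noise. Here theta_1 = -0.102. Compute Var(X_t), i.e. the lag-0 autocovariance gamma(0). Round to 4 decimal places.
\gamma(0) = 4.0416

For an MA(q) process X_t = eps_t + sum_i theta_i eps_{t-i} with
Var(eps_t) = sigma^2, the variance is
  gamma(0) = sigma^2 * (1 + sum_i theta_i^2).
  sum_i theta_i^2 = (-0.102)^2 = 0.010404.
  gamma(0) = 4 * (1 + 0.010404) = 4 * 1.010404 = 4.041616, which rounds to 4.0416.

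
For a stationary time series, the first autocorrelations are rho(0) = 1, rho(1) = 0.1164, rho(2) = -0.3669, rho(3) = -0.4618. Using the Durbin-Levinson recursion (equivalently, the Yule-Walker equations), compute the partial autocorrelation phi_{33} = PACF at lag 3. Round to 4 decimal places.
\phi_{33} = -0.4260

The PACF at lag k is phi_{kk}, the last component of the solution
to the Yule-Walker system G_k phi = r_k where
  (G_k)_{ij} = rho(|i - j|), (r_k)_i = rho(i), i,j = 1..k.
Equivalently, Durbin-Levinson gives phi_{kk} iteratively:
  phi_{11} = rho(1)
  phi_{kk} = [rho(k) - sum_{j=1..k-1} phi_{k-1,j} rho(k-j)]
            / [1 - sum_{j=1..k-1} phi_{k-1,j} rho(j)],
  phi_{k,j} = phi_{k-1,j} - phi_{kk} phi_{k-1,k-j},  j = 1..k-1.
Step k = 1:
  phi_11 = rho(1) = 0.1164.
Step k = 2:
  phi_22 = [rho(2) - phi_11 rho(1)] / [1 - phi_11 rho(1)] = [-0.3669 - (0.1164)(0.1164)] / [1 - (0.1164)(0.1164)]
         = -0.38044896 / 0.98645104 = -0.385674.
  Update: phi_21 = phi_11 - phi_22 phi_11 = 0.1164 - (-0.385674)(0.1164) = 0.161293.
Step k = 3:
  phi_33 = [rho(3) - phi_21 rho(2) - phi_22 rho(1)] / [1 - phi_21 rho(1) - phi_22 rho(2)]
    numerator   = -0.4618 - (0.161293)(-0.3669) - (-0.385674)(0.1164) = -0.35772927
    denominator = 1 - (0.161293)(0.1164) - (-0.385674)(-0.3669) = 0.8397216
  phi_33 = -0.35772927 / 0.8397216 = -0.426.
Therefore phi_{33} = -0.4260.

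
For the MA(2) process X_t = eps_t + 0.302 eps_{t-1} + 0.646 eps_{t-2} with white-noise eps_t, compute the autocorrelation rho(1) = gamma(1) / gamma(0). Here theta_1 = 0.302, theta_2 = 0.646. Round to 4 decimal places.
\rho(1) = 0.3295

For an MA(q) process with theta_0 = 1, the autocovariance is
  gamma(k) = sigma^2 * sum_{i=0..q-k} theta_i * theta_{i+k},
and rho(k) = gamma(k) / gamma(0). Sigma^2 cancels.
  numerator   = (1)*(0.302) + (0.302)*(0.646) = 0.497092.
  denominator = (1)^2 + (0.302)^2 + (0.646)^2 = 1.50852.
  rho(1) = 0.497092 / 1.50852 = 0.3295.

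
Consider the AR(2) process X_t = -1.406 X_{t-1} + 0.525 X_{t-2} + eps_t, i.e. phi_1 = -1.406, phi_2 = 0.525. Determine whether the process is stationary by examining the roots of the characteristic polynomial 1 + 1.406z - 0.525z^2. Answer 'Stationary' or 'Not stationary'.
\text{Not stationary}

The AR(p) characteristic polynomial is P(z) = 1 + 1.406z - 0.525z^2.
Stationarity requires all roots to lie outside the unit circle, i.e. |z| > 1 for every root.
Set 1 + (1.406) z + (-0.525) z^2 = 0, i.e. a z^2 + b z + c = 0 with a = -0.525, b = 1.406, c = 1.
Discriminant D = b^2 - 4ac = (1.406)^2 - 4*(-0.525)*1 = 1.976836 - (-2.1) = 4.076836.
D >= 0, so the roots are real: z = (-b +/- sqrt(D)) / (2a) = (-1.406 +/- 2.019118) / (-1.05).
  z_1 = (-1.406 + 2.019118) / (-1.05) = -0.5839,   |z_1| = 0.5839.
  z_2 = (-1.406 - 2.019118) / (-1.05) = 3.262,   |z_2| = 3.262.
Moduli of all roots: 0.5839, 3.2620.
All moduli strictly greater than 1? No.
Verdict: Not stationary.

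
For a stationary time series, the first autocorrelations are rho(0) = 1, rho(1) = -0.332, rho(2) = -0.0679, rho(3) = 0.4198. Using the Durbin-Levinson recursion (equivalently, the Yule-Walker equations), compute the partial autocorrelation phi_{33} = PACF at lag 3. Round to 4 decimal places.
\phi_{33} = 0.3820

The PACF at lag k is phi_{kk}, the last component of the solution
to the Yule-Walker system G_k phi = r_k where
  (G_k)_{ij} = rho(|i - j|), (r_k)_i = rho(i), i,j = 1..k.
Equivalently, Durbin-Levinson gives phi_{kk} iteratively:
  phi_{11} = rho(1)
  phi_{kk} = [rho(k) - sum_{j=1..k-1} phi_{k-1,j} rho(k-j)]
            / [1 - sum_{j=1..k-1} phi_{k-1,j} rho(j)],
  phi_{k,j} = phi_{k-1,j} - phi_{kk} phi_{k-1,k-j},  j = 1..k-1.
Step k = 1:
  phi_11 = rho(1) = -0.332.
Step k = 2:
  phi_22 = [rho(2) - phi_11 rho(1)] / [1 - phi_11 rho(1)] = [-0.0679 - (-0.332)(-0.332)] / [1 - (-0.332)(-0.332)]
         = -0.178124 / 0.889776 = -0.20019.
  Update: phi_21 = phi_11 - phi_22 phi_11 = -0.332 - (-0.20019)(-0.332) = -0.398463.
Step k = 3:
  phi_33 = [rho(3) - phi_21 rho(2) - phi_22 rho(1)] / [1 - phi_21 rho(1) - phi_22 rho(2)]
    numerator   = 0.4198 - (-0.398463)(-0.0679) - (-0.20019)(-0.332) = 0.32628138
    denominator = 1 - (-0.398463)(-0.332) - (-0.20019)(-0.0679) = 0.85411741
  phi_33 = 0.32628138 / 0.85411741 = 0.382.
Therefore phi_{33} = 0.3820.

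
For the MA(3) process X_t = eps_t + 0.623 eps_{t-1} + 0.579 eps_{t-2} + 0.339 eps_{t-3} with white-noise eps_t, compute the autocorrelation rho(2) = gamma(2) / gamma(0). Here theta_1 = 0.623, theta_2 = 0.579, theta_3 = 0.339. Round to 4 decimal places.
\rho(2) = 0.4299

For an MA(q) process with theta_0 = 1, the autocovariance is
  gamma(k) = sigma^2 * sum_{i=0..q-k} theta_i * theta_{i+k},
and rho(k) = gamma(k) / gamma(0). Sigma^2 cancels.
  numerator   = (1)*(0.579) + (0.623)*(0.339) = 0.790197.
  denominator = (1)^2 + (0.623)^2 + (0.579)^2 + (0.339)^2 = 1.838291.
  rho(2) = 0.790197 / 1.838291 = 0.4299.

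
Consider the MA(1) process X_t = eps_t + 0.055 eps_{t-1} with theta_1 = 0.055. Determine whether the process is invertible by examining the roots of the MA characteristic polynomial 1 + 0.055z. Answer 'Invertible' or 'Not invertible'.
\text{Invertible}

The MA(q) characteristic polynomial is P(z) = 1 + 0.055z.
Invertibility requires all roots to lie outside the unit circle, i.e. |z| > 1 for every root.
This is linear in z: 1 + (0.055) z = 0  =>  z = -1/(0.055) = -18.181818,  |z| = 18.181818.
Moduli of all roots: 18.1818.
All moduli strictly greater than 1? Yes.
Verdict: Invertible.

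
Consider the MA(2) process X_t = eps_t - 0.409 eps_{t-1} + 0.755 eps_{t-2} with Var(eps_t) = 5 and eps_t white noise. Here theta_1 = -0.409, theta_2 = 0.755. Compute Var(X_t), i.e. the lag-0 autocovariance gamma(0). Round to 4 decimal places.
\gamma(0) = 8.6865

For an MA(q) process X_t = eps_t + sum_i theta_i eps_{t-i} with
Var(eps_t) = sigma^2, the variance is
  gamma(0) = sigma^2 * (1 + sum_i theta_i^2).
  sum_i theta_i^2 = (-0.409)^2 + (0.755)^2 = 0.167281 + 0.570025 = 0.737306.
  gamma(0) = 5 * (1 + 0.737306) = 5 * 1.737306 = 8.68653, which rounds to 8.6865.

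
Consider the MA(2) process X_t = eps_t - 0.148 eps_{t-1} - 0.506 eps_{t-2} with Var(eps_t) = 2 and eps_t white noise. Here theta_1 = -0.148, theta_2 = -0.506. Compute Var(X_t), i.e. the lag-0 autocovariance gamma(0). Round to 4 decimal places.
\gamma(0) = 2.5559

For an MA(q) process X_t = eps_t + sum_i theta_i eps_{t-i} with
Var(eps_t) = sigma^2, the variance is
  gamma(0) = sigma^2 * (1 + sum_i theta_i^2).
  sum_i theta_i^2 = (-0.148)^2 + (-0.506)^2 = 0.021904 + 0.256036 = 0.27794.
  gamma(0) = 2 * (1 + 0.27794) = 2 * 1.27794 = 2.55588, which rounds to 2.5559.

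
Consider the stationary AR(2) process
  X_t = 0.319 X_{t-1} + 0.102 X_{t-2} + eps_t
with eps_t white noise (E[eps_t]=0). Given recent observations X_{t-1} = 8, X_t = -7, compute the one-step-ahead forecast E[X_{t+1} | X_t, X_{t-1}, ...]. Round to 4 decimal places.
E[X_{t+1} \mid \mathcal F_t] = -1.4170

For an AR(p) model X_t = c + sum_i phi_i X_{t-i} + eps_t, the
one-step-ahead conditional mean is
  E[X_{t+1} | X_t, ...] = c + sum_i phi_i X_{t+1-i}.
Substitute known values:
  E[X_{t+1} | ...] = (0.319) * (-7) + (0.102) * (8)
                   = -1.4170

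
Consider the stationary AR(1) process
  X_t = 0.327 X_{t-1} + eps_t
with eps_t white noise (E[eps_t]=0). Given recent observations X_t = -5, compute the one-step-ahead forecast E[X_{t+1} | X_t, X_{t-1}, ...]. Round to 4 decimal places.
E[X_{t+1} \mid \mathcal F_t] = -1.6350

For an AR(p) model X_t = c + sum_i phi_i X_{t-i} + eps_t, the
one-step-ahead conditional mean is
  E[X_{t+1} | X_t, ...] = c + sum_i phi_i X_{t+1-i}.
Substitute known values:
  E[X_{t+1} | ...] = (0.327) * (-5)
                   = -1.6350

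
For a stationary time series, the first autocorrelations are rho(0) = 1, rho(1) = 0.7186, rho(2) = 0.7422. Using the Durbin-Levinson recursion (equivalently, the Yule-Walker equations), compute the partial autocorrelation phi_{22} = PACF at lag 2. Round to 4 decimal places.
\phi_{22} = 0.4669

The PACF at lag k is phi_{kk}, the last component of the solution
to the Yule-Walker system G_k phi = r_k where
  (G_k)_{ij} = rho(|i - j|), (r_k)_i = rho(i), i,j = 1..k.
Equivalently, Durbin-Levinson gives phi_{kk} iteratively:
  phi_{11} = rho(1)
  phi_{kk} = [rho(k) - sum_{j=1..k-1} phi_{k-1,j} rho(k-j)]
            / [1 - sum_{j=1..k-1} phi_{k-1,j} rho(j)],
  phi_{k,j} = phi_{k-1,j} - phi_{kk} phi_{k-1,k-j},  j = 1..k-1.
Step k = 1:
  phi_11 = rho(1) = 0.7186.
Step k = 2:
  phi_22 = [rho(2) - phi_11 rho(1)] / [1 - phi_11 rho(1)] = [0.7422 - (0.7186)(0.7186)] / [1 - (0.7186)(0.7186)]
         = 0.22581404 / 0.48361404 = 0.4669.
Therefore phi_{22} = 0.4669.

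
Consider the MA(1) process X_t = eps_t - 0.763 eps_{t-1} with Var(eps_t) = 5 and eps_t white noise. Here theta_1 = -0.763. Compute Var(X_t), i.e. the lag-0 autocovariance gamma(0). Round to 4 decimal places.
\gamma(0) = 7.9108

For an MA(q) process X_t = eps_t + sum_i theta_i eps_{t-i} with
Var(eps_t) = sigma^2, the variance is
  gamma(0) = sigma^2 * (1 + sum_i theta_i^2).
  sum_i theta_i^2 = (-0.763)^2 = 0.582169.
  gamma(0) = 5 * (1 + 0.582169) = 5 * 1.582169 = 7.910845, which rounds to 7.9108.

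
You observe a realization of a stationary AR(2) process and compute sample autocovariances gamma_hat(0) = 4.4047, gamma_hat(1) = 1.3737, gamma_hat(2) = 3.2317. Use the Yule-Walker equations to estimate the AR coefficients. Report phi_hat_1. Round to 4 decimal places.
\hat\phi_{1} = 0.0920

The Yule-Walker equations for an AR(p) process read, in matrix form,
  Gamma_p phi = r_p,   with   (Gamma_p)_{ij} = gamma(|i - j|),
                       (r_p)_i = gamma(i),   i,j = 1..p.
Substitute the sample gammas (Toeplitz matrix and right-hand side of size 2):
  Gamma_p = [[4.4047, 1.3737], [1.3737, 4.4047]]
  r_p     = [1.3737, 3.2317]
Written out:
  4.4047 phi_1 + 1.3737 phi_2 = 1.3737
  1.3737 phi_1 + 4.4047 phi_2 = 3.2317
Solve by Cramer's rule:
  det = gamma(0)^2 - gamma(1)^2 = (4.4047)^2 - (1.3737)^2 = 19.40138209 - 1.88705169 = 17.5143304
  phi_hat_1 = [gamma(1) gamma(0) - gamma(1) gamma(2)] / det = [(1.3737)(4.4047) - (1.3737)(3.2317)] / 17.5143304 = 1.6113501 / 17.5143304 = 0.092
  phi_hat_2 = [gamma(0) gamma(2) - gamma(1)^2] / det = [(4.4047)(3.2317) - (1.3737)^2] / 17.5143304 = 12.3476173 / 17.5143304 = 0.705
So phi_hat = [0.0920, 0.7050].
Therefore phi_hat_1 = 0.0920.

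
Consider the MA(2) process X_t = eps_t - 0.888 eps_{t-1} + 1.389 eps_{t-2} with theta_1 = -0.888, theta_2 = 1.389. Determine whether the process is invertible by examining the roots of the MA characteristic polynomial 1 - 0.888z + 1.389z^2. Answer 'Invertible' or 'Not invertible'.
\text{Not invertible}

The MA(q) characteristic polynomial is P(z) = 1 - 0.888z + 1.389z^2.
Invertibility requires all roots to lie outside the unit circle, i.e. |z| > 1 for every root.
Set 1 + (-0.888) z + (1.389) z^2 = 0, i.e. a z^2 + b z + c = 0 with a = 1.389, b = -0.888, c = 1.
Discriminant D = b^2 - 4ac = (-0.888)^2 - 4*(1.389)*1 = 0.788544 - (5.556) = -4.767456.
D < 0, so the roots are the complex-conjugate pair z = (-b +/- i sqrt(-D)) / (2a) = 0.3197 +/- 0.786i.
For a conjugate pair |z|^2 = z * conj(z) = (product of roots) = c/a = 1/(1.389) = 0.719942, so |z| = sqrt(0.719942) = 0.8485 for both roots.
Moduli of all roots: 0.8485, 0.8485.
All moduli strictly greater than 1? No.
Verdict: Not invertible.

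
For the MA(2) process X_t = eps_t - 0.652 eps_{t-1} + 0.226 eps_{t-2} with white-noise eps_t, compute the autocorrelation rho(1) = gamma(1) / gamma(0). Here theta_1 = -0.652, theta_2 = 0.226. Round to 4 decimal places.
\rho(1) = -0.5415

For an MA(q) process with theta_0 = 1, the autocovariance is
  gamma(k) = sigma^2 * sum_{i=0..q-k} theta_i * theta_{i+k},
and rho(k) = gamma(k) / gamma(0). Sigma^2 cancels.
  numerator   = (1)*(-0.652) + (-0.652)*(0.226) = -0.799352.
  denominator = (1)^2 + (-0.652)^2 + (0.226)^2 = 1.47618.
  rho(1) = -0.799352 / 1.47618 = -0.5415.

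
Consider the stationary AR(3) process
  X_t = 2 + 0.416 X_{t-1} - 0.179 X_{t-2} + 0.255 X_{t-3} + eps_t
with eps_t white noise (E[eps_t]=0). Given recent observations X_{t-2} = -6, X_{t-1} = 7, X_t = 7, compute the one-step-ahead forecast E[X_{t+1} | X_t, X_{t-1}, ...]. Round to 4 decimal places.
E[X_{t+1} \mid \mathcal F_t] = 2.1290

For an AR(p) model X_t = c + sum_i phi_i X_{t-i} + eps_t, the
one-step-ahead conditional mean is
  E[X_{t+1} | X_t, ...] = c + sum_i phi_i X_{t+1-i}.
Substitute known values:
  E[X_{t+1} | ...] = 2 + (0.416) * (7) + (-0.179) * (7) + (0.255) * (-6)
                   = 2.1290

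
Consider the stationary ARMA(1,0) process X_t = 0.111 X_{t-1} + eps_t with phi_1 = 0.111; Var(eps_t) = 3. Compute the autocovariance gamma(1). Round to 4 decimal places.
\gamma(1) = 0.3372

Multiply the model equation by X_{t-k} and take expectations. With theta_0 = psi_0 = 1 and psi_j the MA(infinity) weights, this gives
  gamma(k) - sum_i phi_i gamma(k-i) = c_k,
  c_k = sigma^2 * sum_{j=k..q} theta_j psi_{j-k}   (c_k = 0 for k > q),
using gamma(-m) = gamma(m).
Pure AR (q = 0): c_0 = sigma^2 = 3, c_k = 0 for k >= 1.
Equations for k = 0 and k = 1 (AR order 1):
  gamma(0) = phi_1 gamma(1) + c_0
  gamma(1) = phi_1 gamma(0) + c_1
Substituting the second into the first: gamma(0) (1 - phi_1^2) = c_0 + phi_1 c_1, so
  gamma(0) = c_0 / (1 - phi_1^2) = 3 / (1 - (0.111)^2) = 3 / 0.987679 = 3.037424.
  gamma(1) = phi_1 gamma(0) = (0.111)(3.037424) = 0.337154.
Therefore gamma(1) = 0.3372 (to 4 decimal places).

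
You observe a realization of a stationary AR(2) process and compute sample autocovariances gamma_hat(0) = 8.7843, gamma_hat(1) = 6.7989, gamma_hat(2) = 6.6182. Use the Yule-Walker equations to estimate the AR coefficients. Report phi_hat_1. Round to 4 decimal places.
\hat\phi_{1} = 0.4760

The Yule-Walker equations for an AR(p) process read, in matrix form,
  Gamma_p phi = r_p,   with   (Gamma_p)_{ij} = gamma(|i - j|),
                       (r_p)_i = gamma(i),   i,j = 1..p.
Substitute the sample gammas (Toeplitz matrix and right-hand side of size 2):
  Gamma_p = [[8.7843, 6.7989], [6.7989, 8.7843]]
  r_p     = [6.7989, 6.6182]
Written out:
  8.7843 phi_1 + 6.7989 phi_2 = 6.7989
  6.7989 phi_1 + 8.7843 phi_2 = 6.6182
Solve by Cramer's rule:
  det = gamma(0)^2 - gamma(1)^2 = (8.7843)^2 - (6.7989)^2 = 77.16392649 - 46.22504121 = 30.93888528
  phi_hat_1 = [gamma(1) gamma(0) - gamma(1) gamma(2)] / det = [(6.7989)(8.7843) - (6.7989)(6.6182)] / 30.93888528 = 14.72709729 / 30.93888528 = 0.476
  phi_hat_2 = [gamma(0) gamma(2) - gamma(1)^2] / det = [(8.7843)(6.6182) - (6.7989)^2] / 30.93888528 = 11.91121305 / 30.93888528 = 0.385
So phi_hat = [0.4760, 0.3850].
Therefore phi_hat_1 = 0.4760.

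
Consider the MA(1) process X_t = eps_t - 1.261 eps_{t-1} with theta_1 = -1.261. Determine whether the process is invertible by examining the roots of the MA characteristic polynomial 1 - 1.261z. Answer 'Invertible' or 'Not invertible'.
\text{Not invertible}

The MA(q) characteristic polynomial is P(z) = 1 - 1.261z.
Invertibility requires all roots to lie outside the unit circle, i.e. |z| > 1 for every root.
This is linear in z: 1 + (-1.261) z = 0  =>  z = -1/(-1.261) = 0.793021,  |z| = 0.793021.
Moduli of all roots: 0.7930.
All moduli strictly greater than 1? No.
Verdict: Not invertible.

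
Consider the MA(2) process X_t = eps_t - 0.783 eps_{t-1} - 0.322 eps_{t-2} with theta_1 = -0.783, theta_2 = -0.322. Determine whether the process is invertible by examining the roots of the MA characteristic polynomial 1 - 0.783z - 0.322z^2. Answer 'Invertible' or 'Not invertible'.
\text{Not invertible}

The MA(q) characteristic polynomial is P(z) = 1 - 0.783z - 0.322z^2.
Invertibility requires all roots to lie outside the unit circle, i.e. |z| > 1 for every root.
Set 1 + (-0.783) z + (-0.322) z^2 = 0, i.e. a z^2 + b z + c = 0 with a = -0.322, b = -0.783, c = 1.
Discriminant D = b^2 - 4ac = (-0.783)^2 - 4*(-0.322)*1 = 0.613089 - (-1.288) = 1.901089.
D >= 0, so the roots are real: z = (-b +/- sqrt(D)) / (2a) = (0.783 +/- 1.3788) / (-0.644).
  z_1 = (0.783 + 1.3788) / (-0.644) = -3.3568,   |z_1| = 3.3568.
  z_2 = (0.783 - 1.3788) / (-0.644) = 0.9252,   |z_2| = 0.9252.
Moduli of all roots: 3.3568, 0.9252.
All moduli strictly greater than 1? No.
Verdict: Not invertible.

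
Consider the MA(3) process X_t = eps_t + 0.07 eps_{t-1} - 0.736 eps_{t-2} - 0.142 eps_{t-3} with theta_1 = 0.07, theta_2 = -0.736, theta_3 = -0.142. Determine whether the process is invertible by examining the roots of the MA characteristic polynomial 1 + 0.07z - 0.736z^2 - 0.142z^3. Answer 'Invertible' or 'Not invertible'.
\text{Invertible}

The MA(q) characteristic polynomial is P(z) = 1 + 0.07z - 0.736z^2 - 0.142z^3.
Invertibility requires all roots to lie outside the unit circle, i.e. |z| > 1 for every root.
Degree 3: look for a simple real root z0 first, then factor out (1 - z/z0) and solve the remaining quadratic.
Testing z0 = -5: P(-5) = 1 + (0.07)(-5) + (-0.736)(-5)^2 + (-0.142)(-5)^3
  = 1 + (-0.35) + (-18.4) + (17.75) = 0.  So z_0 = -5 is a root, |z_0| = 5.
Divide out the factor (1 + 0.2 z) = (1 - z/z0) (since 1/z0 = -0.2):
  P(z) = (1 + 0.2 z)(1 + (-0.13) z + (-0.71) z^2)
  [check: z-coef -0.13 - (-0.2) = 0.07; z^2-coef -0.71 - (-0.2)(-0.13) = -0.736; z^3-coef -(-0.2)(-0.71) = -0.142.]
Remaining roots from the quadratic factor 1 + (-0.13) z + (-0.71) z^2:
  Set 1 + (-0.13) z + (-0.71) z^2 = 0, i.e. a z^2 + b z + c = 0 with a = -0.71, b = -0.13, c = 1.
  Discriminant D = b^2 - 4ac = (-0.13)^2 - 4*(-0.71)*1 = 0.0169 - (-2.84) = 2.8569.
  D >= 0, so the roots are real: z = (-b +/- sqrt(D)) / (2a) = (0.13 +/- 1.690237) / (-1.42).
    z_1 = (0.13 + 1.690237) / (-1.42) = -1.2819,   |z_1| = 1.2819.
    z_2 = (0.13 - 1.690237) / (-1.42) = 1.0988,   |z_2| = 1.0988.
Moduli of all roots: 5.0000, 1.2819, 1.0988.
All moduli strictly greater than 1? Yes.
Verdict: Invertible.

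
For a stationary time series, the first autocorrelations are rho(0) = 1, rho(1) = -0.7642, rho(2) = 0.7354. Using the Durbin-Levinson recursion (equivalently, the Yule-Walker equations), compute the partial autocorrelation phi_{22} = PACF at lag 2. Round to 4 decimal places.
\phi_{22} = 0.3639

The PACF at lag k is phi_{kk}, the last component of the solution
to the Yule-Walker system G_k phi = r_k where
  (G_k)_{ij} = rho(|i - j|), (r_k)_i = rho(i), i,j = 1..k.
Equivalently, Durbin-Levinson gives phi_{kk} iteratively:
  phi_{11} = rho(1)
  phi_{kk} = [rho(k) - sum_{j=1..k-1} phi_{k-1,j} rho(k-j)]
            / [1 - sum_{j=1..k-1} phi_{k-1,j} rho(j)],
  phi_{k,j} = phi_{k-1,j} - phi_{kk} phi_{k-1,k-j},  j = 1..k-1.
Step k = 1:
  phi_11 = rho(1) = -0.7642.
Step k = 2:
  phi_22 = [rho(2) - phi_11 rho(1)] / [1 - phi_11 rho(1)] = [0.7354 - (-0.7642)(-0.7642)] / [1 - (-0.7642)(-0.7642)]
         = 0.15139836 / 0.41599836 = 0.3639.
Therefore phi_{22} = 0.3639.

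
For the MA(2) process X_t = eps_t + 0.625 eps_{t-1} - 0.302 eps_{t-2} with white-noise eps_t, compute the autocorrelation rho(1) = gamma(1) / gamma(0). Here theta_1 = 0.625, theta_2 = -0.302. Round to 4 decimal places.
\rho(1) = 0.2944

For an MA(q) process with theta_0 = 1, the autocovariance is
  gamma(k) = sigma^2 * sum_{i=0..q-k} theta_i * theta_{i+k},
and rho(k) = gamma(k) / gamma(0). Sigma^2 cancels.
  numerator   = (1)*(0.625) + (0.625)*(-0.302) = 0.43625.
  denominator = (1)^2 + (0.625)^2 + (-0.302)^2 = 1.481829.
  rho(1) = 0.43625 / 1.481829 = 0.2944.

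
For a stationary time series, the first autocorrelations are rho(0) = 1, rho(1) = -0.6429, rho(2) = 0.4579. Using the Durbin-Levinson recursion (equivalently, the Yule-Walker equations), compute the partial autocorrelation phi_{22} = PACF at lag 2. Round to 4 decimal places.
\phi_{22} = 0.0760

The PACF at lag k is phi_{kk}, the last component of the solution
to the Yule-Walker system G_k phi = r_k where
  (G_k)_{ij} = rho(|i - j|), (r_k)_i = rho(i), i,j = 1..k.
Equivalently, Durbin-Levinson gives phi_{kk} iteratively:
  phi_{11} = rho(1)
  phi_{kk} = [rho(k) - sum_{j=1..k-1} phi_{k-1,j} rho(k-j)]
            / [1 - sum_{j=1..k-1} phi_{k-1,j} rho(j)],
  phi_{k,j} = phi_{k-1,j} - phi_{kk} phi_{k-1,k-j},  j = 1..k-1.
Step k = 1:
  phi_11 = rho(1) = -0.6429.
Step k = 2:
  phi_22 = [rho(2) - phi_11 rho(1)] / [1 - phi_11 rho(1)] = [0.4579 - (-0.6429)(-0.6429)] / [1 - (-0.6429)(-0.6429)]
         = 0.04457959 / 0.58667959 = 0.076.
Therefore phi_{22} = 0.0760.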